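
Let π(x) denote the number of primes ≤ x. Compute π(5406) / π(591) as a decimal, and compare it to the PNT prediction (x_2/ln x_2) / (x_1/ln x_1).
π(5406)/π(591) = 712/107 ≈ 6.6542;  PNT prediction ≈ 6.7916.

π(591) = 107 and π(5406) = 712, so π(5406)/π(591) ≈ 6.6542. The PNT-predicted ratio is (5406/ln(5406)) / (591/ln(591)) ≈ 6.7916. The two agree to within a few percent, as expected.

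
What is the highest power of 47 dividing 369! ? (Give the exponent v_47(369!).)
v_47(369!) = 7

Legendre's formula: v_p(n!) = Σ_{k ≥ 1} ⌊n / p^k⌋. For p = 47, n = 369, the terms are:
  ⌊369/47^1⌋ = ⌊369/47⌋ = 7
(the next term ⌊369/47^2⌋ = 0, terminating the sum). Summing: v_47(369!) = 7 = 7.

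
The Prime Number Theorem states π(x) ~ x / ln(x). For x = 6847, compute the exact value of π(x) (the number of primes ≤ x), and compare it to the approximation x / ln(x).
π(6847) = 881;  x/ln(x) ≈ 775.29;  relative error ≈ 12.00%.

Directly count primes up to 6847: π(6847) = 881. The PNT approximation gives 6847/ln(6847) ≈ 6847/8.83157 ≈ 775.29. Relative error (π(x) − x/ln(x)) / π(x) ≈ 12.00%; the approximation is known to undercount slightly (Li(x) is a better estimate).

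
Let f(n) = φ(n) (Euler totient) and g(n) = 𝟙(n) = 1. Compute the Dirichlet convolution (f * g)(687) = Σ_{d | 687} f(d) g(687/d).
(φ * 𝟙)(687) = 687

Divisors of 687: [1, 3, 229, 687]. For each d | 687:
  d = 1: φ(1) · 𝟙(687/1) = 1 · 1 = 1
  d = 3: φ(3) · 𝟙(687/3) = 2 · 1 = 2
  d = 229: φ(229) · 𝟙(687/229) = 228 · 1 = 228
  d = 687: φ(687) · 𝟙(687/687) = 456 · 1 = 456
Summing: (φ * 𝟙)(687) = 1 + 2 + 228 + 456 = 687.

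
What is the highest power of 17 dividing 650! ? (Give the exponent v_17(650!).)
v_17(650!) = 40

Legendre's formula: v_p(n!) = Σ_{k ≥ 1} ⌊n / p^k⌋. For p = 17, n = 650, the terms are:
  ⌊650/17^1⌋ = ⌊650/17⌋ = 38
  ⌊650/17^2⌋ = ⌊650/289⌋ = 2
(the next term ⌊650/17^3⌋ = 0, terminating the sum). Summing: v_17(650!) = 38 + 2 = 40.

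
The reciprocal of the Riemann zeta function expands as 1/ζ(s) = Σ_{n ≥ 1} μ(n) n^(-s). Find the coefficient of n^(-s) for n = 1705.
μ(1705) = -1

Factor n = 1705 = 5 · 11 · 31. μ(n) = 0 if any exponent ≥ 2 (not squarefree); otherwise μ(n) = (−1)^{ω(n)} where ω(n) is the number of distinct prime factors. Applying: μ(1705) = -1.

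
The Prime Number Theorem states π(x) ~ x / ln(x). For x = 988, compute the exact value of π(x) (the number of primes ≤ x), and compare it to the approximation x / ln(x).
π(988) = 166;  x/ln(x) ≈ 143.28;  relative error ≈ 13.69%.

Directly count primes up to 988: π(988) = 166. The PNT approximation gives 988/ln(988) ≈ 988/6.89568 ≈ 143.28. Relative error (π(x) − x/ln(x)) / π(x) ≈ 13.69%; the approximation is known to undercount slightly (Li(x) is a better estimate).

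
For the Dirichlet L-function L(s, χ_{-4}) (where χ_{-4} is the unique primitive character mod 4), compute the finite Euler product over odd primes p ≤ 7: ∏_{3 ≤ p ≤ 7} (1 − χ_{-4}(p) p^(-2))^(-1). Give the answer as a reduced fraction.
∏ = 147/160

The odd primes p ≤ 7 are [3, 5, 7]. For each, χ(p) = 1 if p ≡ 1 mod 4, χ(p) = −1 if p ≡ 3 mod 4. Taking (1 − χ(p)/p^2)^(-1) = p^2/(p^2 − χ(p)): (1 − (-1)/3^2)^(-1) · (1 − (1)/5^2)^(-1) · (1 − (-1)/7^2)^(-1) = 147/160.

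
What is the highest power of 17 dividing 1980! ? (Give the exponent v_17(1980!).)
v_17(1980!) = 122

Legendre's formula: v_p(n!) = Σ_{k ≥ 1} ⌊n / p^k⌋. For p = 17, n = 1980, the terms are:
  ⌊1980/17^1⌋ = ⌊1980/17⌋ = 116
  ⌊1980/17^2⌋ = ⌊1980/289⌋ = 6
(the next term ⌊1980/17^3⌋ = 0, terminating the sum). Summing: v_17(1980!) = 116 + 6 = 122.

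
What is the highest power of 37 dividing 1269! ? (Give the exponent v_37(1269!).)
v_37(1269!) = 34

Legendre's formula: v_p(n!) = Σ_{k ≥ 1} ⌊n / p^k⌋. For p = 37, n = 1269, the terms are:
  ⌊1269/37^1⌋ = ⌊1269/37⌋ = 34
(the next term ⌊1269/37^2⌋ = 0, terminating the sum). Summing: v_37(1269!) = 34 = 34.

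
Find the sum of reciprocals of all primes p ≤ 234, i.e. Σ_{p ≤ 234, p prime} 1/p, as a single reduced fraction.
Σ 1/p = 8762990377702925264993654890050782886250854676753323401606562622367345144099360398279019780479/4445236185272185438169240794291312557432222642727183809026451438704160103479600800432029464270

π(234) = 51, so the primes ≤ 234 are [2, 3, 5, 7, 11, 13, 17, 19, 23, 29, 31, 37, 41, 43, 47, 53, 59, 61, 67, 71, 73, 79, 83, 89, 97, 101, 103, 107, 109, 113, 127, 131, 137, 139, 149, 151, 157, 163, 167, 173, 179, 181, 191, 193, 197, 199, 211, 223, 227, 229, 233]. Summing 1/p over these primes: 8762990377702925264993654890050782886250854676753323401606562622367345144099360398279019780479/4445236185272185438169240794291312557432222642727183809026451438704160103479600800432029464270 ≈ 1.9713. Mertens estimate ln ln(234) + 0.2615 ≈ 1.9581.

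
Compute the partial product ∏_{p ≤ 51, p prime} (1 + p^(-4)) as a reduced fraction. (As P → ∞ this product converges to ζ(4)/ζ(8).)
∏ = 47811026860845170938198805915402199301066734558460286583378224128/44354583229145063659978971326989541656878007876738536067589135625

The primes p ≤ 51 are [2, 3, 5, 7, 11, 13, 17, 19, 23, 29, 31, 37, 41, 43, 47]. For each, (1 + 1/p^4) = (p^4 + 1)/p^4. Multiplying these fractions over p ∈ [2, 3, 5, 7, 11, 13, 17, 19, 23, 29, 31, 37, 41, 43, 47] gives 47811026860845170938198805915402199301066734558460286583378224128/44354583229145063659978971326989541656878007876738536067589135625. (In the limit P → ∞ this tends to ζ(4)/ζ(8).)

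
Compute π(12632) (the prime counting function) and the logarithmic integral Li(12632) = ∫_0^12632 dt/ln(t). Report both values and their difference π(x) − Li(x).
π(12632) = 1508;  Li(12632) ≈ 1528.20;  π(x) − Li(x) ≈ -20.20.

Direct count of primes ≤ 12632 gives π(12632) = 1508. Numerical evaluation of the logarithmic integral gives Li(12632) ≈ 1528.20. The difference π(x) − Li(x) ≈ -20.20 is typically negative for small/moderate x (Li(x) overestimates), though Littlewood's theorem shows this sign changes infinitely often.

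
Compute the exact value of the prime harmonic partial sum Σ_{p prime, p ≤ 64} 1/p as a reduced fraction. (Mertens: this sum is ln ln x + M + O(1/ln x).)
Σ 1/p = 201015517717077830328949/117288381359406970983270

π(64) = 18, so the primes ≤ 64 are [2, 3, 5, 7, 11, 13, 17, 19, 23, 29, 31, 37, 41, 43, 47, 53, 59, 61]. Summing 1/p over these primes: 201015517717077830328949/117288381359406970983270 ≈ 1.7139. Mertens estimate ln ln(64) + 0.2615 ≈ 1.6867.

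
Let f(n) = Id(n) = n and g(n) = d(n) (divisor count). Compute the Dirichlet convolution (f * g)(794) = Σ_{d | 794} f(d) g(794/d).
(Id * d)(794) = 1596

Divisors of 794: [1, 2, 397, 794]. For each d | 794:
  d = 1: Id(1) · d(794/1) = 1 · 4 = 4
  d = 2: Id(2) · d(794/2) = 2 · 2 = 4
  d = 397: Id(397) · d(794/397) = 397 · 2 = 794
  d = 794: Id(794) · d(794/794) = 794 · 1 = 794
Summing: (Id * d)(794) = 4 + 4 + 794 + 794 = 1596.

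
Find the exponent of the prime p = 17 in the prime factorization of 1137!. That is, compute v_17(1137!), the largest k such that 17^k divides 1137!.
v_17(1137!) = 69

Legendre's formula: v_p(n!) = Σ_{k ≥ 1} ⌊n / p^k⌋. For p = 17, n = 1137, the terms are:
  ⌊1137/17^1⌋ = ⌊1137/17⌋ = 66
  ⌊1137/17^2⌋ = ⌊1137/289⌋ = 3
(the next term ⌊1137/17^3⌋ = 0, terminating the sum). Summing: v_17(1137!) = 66 + 3 = 69.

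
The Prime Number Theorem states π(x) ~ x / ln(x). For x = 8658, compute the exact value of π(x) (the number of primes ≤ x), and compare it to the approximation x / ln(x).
π(8658) = 1077;  x/ln(x) ≈ 954.97;  relative error ≈ 11.33%.

Directly count primes up to 8658: π(8658) = 1077. The PNT approximation gives 8658/ln(8658) ≈ 8658/9.06624 ≈ 954.97. Relative error (π(x) − x/ln(x)) / π(x) ≈ 11.33%; the approximation is known to undercount slightly (Li(x) is a better estimate).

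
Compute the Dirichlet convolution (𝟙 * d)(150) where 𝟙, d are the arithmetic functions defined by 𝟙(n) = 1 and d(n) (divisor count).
(𝟙 * d)(150) = 54

Divisors of 150: [1, 2, 3, 5, 6, 10, 15, 25, 30, 50, 75, 150]. For each d | 150:
  d = 1: 𝟙(1) · d(150/1) = 1 · 12 = 12
  d = 2: 𝟙(2) · d(150/2) = 1 · 6 = 6
  d = 3: 𝟙(3) · d(150/3) = 1 · 6 = 6
  d = 5: 𝟙(5) · d(150/5) = 1 · 8 = 8
  d = 6: 𝟙(6) · d(150/6) = 1 · 3 = 3
  d = 10: 𝟙(10) · d(150/10) = 1 · 4 = 4
  d = 15: 𝟙(15) · d(150/15) = 1 · 4 = 4
  d = 25: 𝟙(25) · d(150/25) = 1 · 4 = 4
  d = 30: 𝟙(30) · d(150/30) = 1 · 2 = 2
  d = 50: 𝟙(50) · d(150/50) = 1 · 2 = 2
  d = 75: 𝟙(75) · d(150/75) = 1 · 2 = 2
  d = 150: 𝟙(150) · d(150/150) = 1 · 1 = 1
Summing: (𝟙 * d)(150) = 12 + 6 + 6 + 8 + 3 + 4 + 4 + 4 + 2 + 2 + 2 + 1 = 54.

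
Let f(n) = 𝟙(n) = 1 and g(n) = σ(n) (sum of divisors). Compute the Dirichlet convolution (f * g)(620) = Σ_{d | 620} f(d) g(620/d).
(𝟙 * σ)(620) = 2541

Divisors of 620: [1, 2, 4, 5, 10, 20, 31, 62, 124, 155, 310, 620]. For each d | 620:
  d = 1: 𝟙(1) · σ(620/1) = 1 · 1344 = 1344
  d = 2: 𝟙(2) · σ(620/2) = 1 · 576 = 576
  d = 4: 𝟙(4) · σ(620/4) = 1 · 192 = 192
  d = 5: 𝟙(5) · σ(620/5) = 1 · 224 = 224
  d = 10: 𝟙(10) · σ(620/10) = 1 · 96 = 96
  d = 20: 𝟙(20) · σ(620/20) = 1 · 32 = 32
  d = 31: 𝟙(31) · σ(620/31) = 1 · 42 = 42
  d = 62: 𝟙(62) · σ(620/62) = 1 · 18 = 18
  d = 124: 𝟙(124) · σ(620/124) = 1 · 6 = 6
  d = 155: 𝟙(155) · σ(620/155) = 1 · 7 = 7
  d = 310: 𝟙(310) · σ(620/310) = 1 · 3 = 3
  d = 620: 𝟙(620) · σ(620/620) = 1 · 1 = 1
Summing: (𝟙 * σ)(620) = 1344 + 576 + 192 + 224 + 96 + 32 + 42 + 18 + 6 + 7 + 3 + 1 = 2541.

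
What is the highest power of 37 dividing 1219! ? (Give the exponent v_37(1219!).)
v_37(1219!) = 32

Legendre's formula: v_p(n!) = Σ_{k ≥ 1} ⌊n / p^k⌋. For p = 37, n = 1219, the terms are:
  ⌊1219/37^1⌋ = ⌊1219/37⌋ = 32
(the next term ⌊1219/37^2⌋ = 0, terminating the sum). Summing: v_37(1219!) = 32 = 32.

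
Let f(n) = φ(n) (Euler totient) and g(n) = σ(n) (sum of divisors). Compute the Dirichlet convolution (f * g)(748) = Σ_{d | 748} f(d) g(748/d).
(φ * σ)(748) = 8976

Divisors of 748: [1, 2, 4, 11, 17, 22, 34, 44, 68, 187, 374, 748]. For each d | 748:
  d = 1: φ(1) · σ(748/1) = 1 · 1512 = 1512
  d = 2: φ(2) · σ(748/2) = 1 · 648 = 648
  d = 4: φ(4) · σ(748/4) = 2 · 216 = 432
  d = 11: φ(11) · σ(748/11) = 10 · 126 = 1260
  d = 17: φ(17) · σ(748/17) = 16 · 84 = 1344
  d = 22: φ(22) · σ(748/22) = 10 · 54 = 540
  d = 34: φ(34) · σ(748/34) = 16 · 36 = 576
  d = 44: φ(44) · σ(748/44) = 20 · 18 = 360
  d = 68: φ(68) · σ(748/68) = 32 · 12 = 384
  d = 187: φ(187) · σ(748/187) = 160 · 7 = 1120
  d = 374: φ(374) · σ(748/374) = 160 · 3 = 480
  d = 748: φ(748) · σ(748/748) = 320 · 1 = 320
Summing: (φ * σ)(748) = 1512 + 648 + 432 + 1260 + 1344 + 540 + 576 + 360 + 384 + 1120 + 480 + 320 = 8976.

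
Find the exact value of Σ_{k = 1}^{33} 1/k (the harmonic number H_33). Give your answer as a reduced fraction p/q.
H_33 = 53676090078349/13127595717600

Direct summation: H_33 = 1 + 1/2 + ... + 1/33. The least common denominator is lcm(1, ..., 33) = 144403552893600; over this denominator the numerator is 144403552893600 + 72201776446800 + 48134517631200 + 36100888223400 + 28880710578720 + 24067258815600 + 20629078984800 + 18050444111700 + 16044839210400 + 14440355289360 + 13127595717600 + 12033629407800 + 11107965607200 + 10314539492400 + 9626903526240 + 9025222055850 + 8494326640800 + 8022419605200 + 7600186994400 + 7220177644680 + 6876359661600 + 6563797858800 + 6278415343200 + 6016814703900 + 5776142115744 + 5553982803600 + 5348279736800 + 5157269746200 + 4979432858400 + 4813451763120 + 4658179125600 + 4512611027925 + 4375865239200 = 590436990861839, so H_33 = 590436990861839/144403552893600; reducing by gcd(590436990861839, 144403552893600) = 11 gives 53676090078349/13127595717600 ≈ 4.08880. (The PNT-adjacent estimate ln(33) + γ ≈ 4.07372 matches within O(1/n).)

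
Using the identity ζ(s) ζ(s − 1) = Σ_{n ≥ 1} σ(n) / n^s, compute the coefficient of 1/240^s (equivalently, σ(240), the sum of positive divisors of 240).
σ(240) = 744

In the product (Σ m^0/m^s)(Σ k / k^s) = Σ (Σ_{d | n} d) / n^s, the coefficient of 1/n^s is σ(n) = Σ_{d | n} d. For n = 240, divisors are [1, 2, 3, 4, 5, 6, 8, 10, 12, 15, 16, 20, 24, 30, 40, 48, 60, 80, 120, 240]; summing: σ(240) = 744.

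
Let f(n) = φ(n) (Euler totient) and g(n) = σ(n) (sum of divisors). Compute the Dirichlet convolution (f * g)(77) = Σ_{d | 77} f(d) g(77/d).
(φ * σ)(77) = 308

Divisors of 77: [1, 7, 11, 77]. For each d | 77:
  d = 1: φ(1) · σ(77/1) = 1 · 96 = 96
  d = 7: φ(7) · σ(77/7) = 6 · 12 = 72
  d = 11: φ(11) · σ(77/11) = 10 · 8 = 80
  d = 77: φ(77) · σ(77/77) = 60 · 1 = 60
Summing: (φ * σ)(77) = 96 + 72 + 80 + 60 = 308.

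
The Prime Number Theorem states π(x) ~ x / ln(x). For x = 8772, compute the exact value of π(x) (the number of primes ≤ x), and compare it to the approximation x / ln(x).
π(8772) = 1093;  x/ln(x) ≈ 966.15;  relative error ≈ 11.61%.

Directly count primes up to 8772: π(8772) = 1093. The PNT approximation gives 8772/ln(8772) ≈ 8772/9.07932 ≈ 966.15. Relative error (π(x) − x/ln(x)) / π(x) ≈ 11.61%; the approximation is known to undercount slightly (Li(x) is a better estimate).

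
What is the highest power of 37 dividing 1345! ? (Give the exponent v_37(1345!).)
v_37(1345!) = 36

Legendre's formula: v_p(n!) = Σ_{k ≥ 1} ⌊n / p^k⌋. For p = 37, n = 1345, the terms are:
  ⌊1345/37^1⌋ = ⌊1345/37⌋ = 36
(the next term ⌊1345/37^2⌋ = 0, terminating the sum). Summing: v_37(1345!) = 36 = 36.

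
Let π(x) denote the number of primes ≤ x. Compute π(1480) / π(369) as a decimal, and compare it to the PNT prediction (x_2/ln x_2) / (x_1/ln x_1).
π(1480)/π(369) = 233/73 ≈ 3.1918;  PNT prediction ≈ 3.2477.

π(369) = 73 and π(1480) = 233, so π(1480)/π(369) ≈ 3.1918. The PNT-predicted ratio is (1480/ln(1480)) / (369/ln(369)) ≈ 3.2477. The two agree to within a few percent, as expected.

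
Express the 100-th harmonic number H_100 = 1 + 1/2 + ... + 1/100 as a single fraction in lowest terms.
H_100 = 14466636279520351160221518043104131447711/2788815009188499086581352357412492142272

Direct summation: H_100 = 1 + 1/2 + ... + 1/100. The least common denominator is lcm(1, ..., 100) = 69720375229712477164533808935312303556800; over this denominator the numerator is 69720375229712477164533808935312303556800 + 34860187614856238582266904467656151778400 + 23240125076570825721511269645104101185600 + 17430093807428119291133452233828075889200 + 13944075045942495432906761787062460711360 + 11620062538285412860755634822552050592800 + 9960053604244639594933401276473186222400 + 8715046903714059645566726116914037944600 + 7746708358856941907170423215034700395200 + 6972037522971247716453380893531230355680 + 6338215929973861560412164448664754868800 + 5810031269142706430377817411276025296400 + 5363105786900959781887216071947100273600 + 4980026802122319797466700638236593111200 + 4648025015314165144302253929020820237120 + 4357523451857029822783363058457018972300 + 4101198542924263362619635819724253150400 + 3873354179428470953585211607517350197600 + 3669493433142761956028095207121700187200 + 3486018761485623858226690446765615177840 + 3320017868081546531644467092157728740800 + 3169107964986930780206082224332377434400 + 3031320662161412050631904736317926241600 + 2905015634571353215188908705638012648200 + 2788815009188499086581352357412492142272 + 2681552893450479890943608035973550136800 + 2582236119618980635723474405011566798400 + 2490013401061159898733350319118296555600 + 2404150869990085419466683066734907019200 + 2324012507657082572151126964510410118560 + 2249044362248789585952703514042332372800 + 2178761725928514911391681529228509486150 + 2112738643324620520137388149554918289600 + 2050599271462131681309817909862126575200 + 1992010720848927918986680255294637244480 + 1936677089714235476792605803758675098800 + 1884334465667904788230643484738170366400 + 1834746716571380978014047603560850093600 + 1787701928966986593962405357315700091200 + 1743009380742811929113345223382807588920 + 1700496956822255540598385583788104964800 + 1660008934040773265822233546078864370400 + 1621404075109592492198460672914239617600 + 1584553982493465390103041112166188717200 + 1549341671771388381434084643006940079040 + 1515660331080706025315952368158963120800 + 1483412238930052705628378913517283054400 + 1452507817285676607594454352819006324100 + 1422864800606377084990485896639026603200 + 1394407504594249543290676178706246071136 + 1367066180974754454206545273241417716800 + 1340776446725239945471804017986775068400 + 1315478777919103342727052998779477425600 + 1291118059809490317861737202505783399200 + 1267643185994772312082432889732950973760 + 1245006700530579949366675159559148277800 + 1223164477714253985342698402373900062400 + 1202075434995042709733341533367453509600 + 1181701275079872494314132354835801755200 + 1162006253828541286075563482255205059280 + 1142956970978893068271046048119873828800 + 1124522181124394792976351757021166186400 + 1106672622693848843881489030719242913600 + 1089380862964257455695840764614254743075 + 1072621157380191956377443214389420054720 + 1056369321662310260068694074777459144800 + 1040602615368842942754235954258392590400 + 1025299635731065840654908954931063287600 + 1010440220720470683543968245439308747200 + 996005360424463959493340127647318622240 + 981977115911443340345546604722708500800 + 968338544857117738396302901879337549400 + 955073633283732563897723410072771281600 + 942167232833952394115321742369085183200 + 929605003062833028860450785804164047424 + 917373358285690489007023801780425046800 + 905459418567694508630309206952107838400 + 893850964483493296981202678657850045600 + 882536395312816166639668467535598779200 + 871504690371405964556672611691403794460 + 860745373206326878574491468337188932800 + 850248478411127770299192791894052482400 + 840004520839909363428118179943521729600 + 830004467020386632911116773039432185200 + 820239708584852672523927163944850630080 + 810702037554796246099230336457119808800 + 801383623330028473155561022244969006400 + 792276991246732695051520556083094358600 + 783375002581039069264424819497891051200 + 774670835885694190717042321503470039520 + 766157969557279968841030867421014324800 + 757830165540353012657976184079481560400 + 749681454082929861984234504680777457600 + 741706119465026352814189456758641527200 + 733898686628552391205619041424340037440 + 726253908642838303797227176409503162050 + 718766754945489455304472257065075294400 + 711432400303188542495242948319513301600 + 704246214441540173379129383184972763200 + 697203752297124771645338089353123035568 = 361665906988008779005537951077603286192775, so H_100 = 361665906988008779005537951077603286192775/69720375229712477164533808935312303556800; reducing by gcd(361665906988008779005537951077603286192775, 69720375229712477164533808935312303556800) = 25 gives 14466636279520351160221518043104131447711/2788815009188499086581352357412492142272 ≈ 5.18738. (The PNT-adjacent estimate ln(100) + γ ≈ 5.18239 matches within O(1/n).)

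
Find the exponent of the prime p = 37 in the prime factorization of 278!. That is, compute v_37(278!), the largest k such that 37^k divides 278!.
v_37(278!) = 7

Legendre's formula: v_p(n!) = Σ_{k ≥ 1} ⌊n / p^k⌋. For p = 37, n = 278, the terms are:
  ⌊278/37^1⌋ = ⌊278/37⌋ = 7
(the next term ⌊278/37^2⌋ = 0, terminating the sum). Summing: v_37(278!) = 7 = 7.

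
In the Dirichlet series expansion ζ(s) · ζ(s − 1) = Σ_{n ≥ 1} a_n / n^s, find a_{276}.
σ(276) = 672

In the product (Σ m^0/m^s)(Σ k / k^s) = Σ (Σ_{d | n} d) / n^s, the coefficient of 1/n^s is σ(n) = Σ_{d | n} d. For n = 276, divisors are [1, 2, 3, 4, 6, 12, 23, 46, 69, 92, 138, 276]; summing: σ(276) = 672.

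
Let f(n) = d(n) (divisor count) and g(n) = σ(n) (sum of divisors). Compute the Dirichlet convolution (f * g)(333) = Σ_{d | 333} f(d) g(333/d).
(d * σ)(333) = 960

Divisors of 333: [1, 3, 9, 37, 111, 333]. For each d | 333:
  d = 1: d(1) · σ(333/1) = 1 · 494 = 494
  d = 3: d(3) · σ(333/3) = 2 · 152 = 304
  d = 9: d(9) · σ(333/9) = 3 · 38 = 114
  d = 37: d(37) · σ(333/37) = 2 · 13 = 26
  d = 111: d(111) · σ(333/111) = 4 · 4 = 16
  d = 333: d(333) · σ(333/333) = 6 · 1 = 6
Summing: (d * σ)(333) = 494 + 304 + 114 + 26 + 16 + 6 = 960.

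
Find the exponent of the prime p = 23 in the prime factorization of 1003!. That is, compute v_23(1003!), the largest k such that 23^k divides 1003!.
v_23(1003!) = 44

Legendre's formula: v_p(n!) = Σ_{k ≥ 1} ⌊n / p^k⌋. For p = 23, n = 1003, the terms are:
  ⌊1003/23^1⌋ = ⌊1003/23⌋ = 43
  ⌊1003/23^2⌋ = ⌊1003/529⌋ = 1
(the next term ⌊1003/23^3⌋ = 0, terminating the sum). Summing: v_23(1003!) = 43 + 1 = 44.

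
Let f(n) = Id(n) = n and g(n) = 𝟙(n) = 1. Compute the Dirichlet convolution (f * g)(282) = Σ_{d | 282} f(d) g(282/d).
(Id * 𝟙)(282) = 576

Divisors of 282: [1, 2, 3, 6, 47, 94, 141, 282]. For each d | 282:
  d = 1: Id(1) · 𝟙(282/1) = 1 · 1 = 1
  d = 2: Id(2) · 𝟙(282/2) = 2 · 1 = 2
  d = 3: Id(3) · 𝟙(282/3) = 3 · 1 = 3
  d = 6: Id(6) · 𝟙(282/6) = 6 · 1 = 6
  d = 47: Id(47) · 𝟙(282/47) = 47 · 1 = 47
  d = 94: Id(94) · 𝟙(282/94) = 94 · 1 = 94
  d = 141: Id(141) · 𝟙(282/141) = 141 · 1 = 141
  d = 282: Id(282) · 𝟙(282/282) = 282 · 1 = 282
Summing: (Id * 𝟙)(282) = 1 + 2 + 3 + 6 + 47 + 94 + 141 + 282 = 576.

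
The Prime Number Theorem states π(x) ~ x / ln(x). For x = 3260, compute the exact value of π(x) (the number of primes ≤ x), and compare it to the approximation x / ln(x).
π(3260) = 461;  x/ln(x) ≈ 402.99;  relative error ≈ 12.58%.

Directly count primes up to 3260: π(3260) = 461. The PNT approximation gives 3260/ln(3260) ≈ 3260/8.08948 ≈ 402.99. Relative error (π(x) − x/ln(x)) / π(x) ≈ 12.58%; the approximation is known to undercount slightly (Li(x) is a better estimate).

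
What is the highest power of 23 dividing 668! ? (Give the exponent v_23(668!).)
v_23(668!) = 30

Legendre's formula: v_p(n!) = Σ_{k ≥ 1} ⌊n / p^k⌋. For p = 23, n = 668, the terms are:
  ⌊668/23^1⌋ = ⌊668/23⌋ = 29
  ⌊668/23^2⌋ = ⌊668/529⌋ = 1
(the next term ⌊668/23^3⌋ = 0, terminating the sum). Summing: v_23(668!) = 29 + 1 = 30.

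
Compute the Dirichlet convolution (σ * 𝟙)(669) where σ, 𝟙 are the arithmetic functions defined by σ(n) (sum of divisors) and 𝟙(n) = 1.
(σ * 𝟙)(669) = 1125

Divisors of 669: [1, 3, 223, 669]. For each d | 669:
  d = 1: σ(1) · 𝟙(669/1) = 1 · 1 = 1
  d = 3: σ(3) · 𝟙(669/3) = 4 · 1 = 4
  d = 223: σ(223) · 𝟙(669/223) = 224 · 1 = 224
  d = 669: σ(669) · 𝟙(669/669) = 896 · 1 = 896
Summing: (σ * 𝟙)(669) = 1 + 4 + 224 + 896 = 1125.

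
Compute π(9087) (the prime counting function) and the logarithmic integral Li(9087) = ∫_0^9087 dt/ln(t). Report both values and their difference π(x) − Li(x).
π(9087) = 1127;  Li(9087) ≈ 1146.50;  π(x) − Li(x) ≈ -19.50.

Direct count of primes ≤ 9087 gives π(9087) = 1127. Numerical evaluation of the logarithmic integral gives Li(9087) ≈ 1146.50. The difference π(x) − Li(x) ≈ -19.50 is typically negative for small/moderate x (Li(x) overestimates), though Littlewood's theorem shows this sign changes infinitely often.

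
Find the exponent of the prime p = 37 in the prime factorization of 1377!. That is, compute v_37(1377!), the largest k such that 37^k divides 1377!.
v_37(1377!) = 38

Legendre's formula: v_p(n!) = Σ_{k ≥ 1} ⌊n / p^k⌋. For p = 37, n = 1377, the terms are:
  ⌊1377/37^1⌋ = ⌊1377/37⌋ = 37
  ⌊1377/37^2⌋ = ⌊1377/1369⌋ = 1
(the next term ⌊1377/37^3⌋ = 0, terminating the sum). Summing: v_37(1377!) = 37 + 1 = 38.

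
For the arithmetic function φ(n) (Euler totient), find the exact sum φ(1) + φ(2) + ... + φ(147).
Σ_{n ≤ 147} φ(n) = 6598

Compute φ(n) for each 1 ≤ n ≤ 147: φ(1) = 1, φ(2) = 1, φ(3) = 2, φ(4) = 2, φ(5) = 4, φ(6) = 2, φ(7) = 6, φ(8) = 4, φ(9) = 6, φ(10) = 4, φ(11) = 10, φ(12) = 4, φ(13) = 12, φ(14) = 6, φ(15) = 8, φ(16) = 8, φ(17) = 16, φ(18) = 6, φ(19) = 18, φ(20) = 8, φ(21) = 12, φ(22) = 10, φ(23) = 22, φ(24) = 8, φ(25) = 20, φ(26) = 12, φ(27) = 18, φ(28) = 12, φ(29) = 28, φ(30) = 8, φ(31) = 30, φ(32) = 16, φ(33) = 20, φ(34) = 16, φ(35) = 24, φ(36) = 12, φ(37) = 36, φ(38) = 18, φ(39) = 24, φ(40) = 16, φ(41) = 40, φ(42) = 12, φ(43) = 42, φ(44) = 20, φ(45) = 24, φ(46) = 22, φ(47) = 46, φ(48) = 16, φ(49) = 42, φ(50) = 20, φ(51) = 32, φ(52) = 24, φ(53) = 52, φ(54) = 18, φ(55) = 40, φ(56) = 24, φ(57) = 36, φ(58) = 28, φ(59) = 58, φ(60) = 16, φ(61) = 60, φ(62) = 30, φ(63) = 36, φ(64) = 32, φ(65) = 48, φ(66) = 20, φ(67) = 66, φ(68) = 32, φ(69) = 44, φ(70) = 24, φ(71) = 70, φ(72) = 24, φ(73) = 72, φ(74) = 36, φ(75) = 40, φ(76) = 36, φ(77) = 60, φ(78) = 24, φ(79) = 78, φ(80) = 32, φ(81) = 54, φ(82) = 40, φ(83) = 82, φ(84) = 24, φ(85) = 64, φ(86) = 42, φ(87) = 56, φ(88) = 40, φ(89) = 88, φ(90) = 24, φ(91) = 72, φ(92) = 44, φ(93) = 60, φ(94) = 46, φ(95) = 72, φ(96) = 32, φ(97) = 96, φ(98) = 42, φ(99) = 60, φ(100) = 40, φ(101) = 100, φ(102) = 32, φ(103) = 102, φ(104) = 48, φ(105) = 48, φ(106) = 52, φ(107) = 106, φ(108) = 36, φ(109) = 108, φ(110) = 40, φ(111) = 72, φ(112) = 48, φ(113) = 112, φ(114) = 36, φ(115) = 88, φ(116) = 56, φ(117) = 72, φ(118) = 58, φ(119) = 96, φ(120) = 32, φ(121) = 110, φ(122) = 60, φ(123) = 80, φ(124) = 60, φ(125) = 100, φ(126) = 36, φ(127) = 126, φ(128) = 64, φ(129) = 84, φ(130) = 48, φ(131) = 130, φ(132) = 40, φ(133) = 108, φ(134) = 66, φ(135) = 72, φ(136) = 64, φ(137) = 136, φ(138) = 44, φ(139) = 138, φ(140) = 48, φ(141) = 92, φ(142) = 70, φ(143) = 120, φ(144) = 48, φ(145) = 112, φ(146) = 72, φ(147) = 84. Summing all 147 values: 6598. (Average order: Σ_{n ≤ x} φ(n) ~ (3/π²) x². For x = 147, (3/π²)·147² ≈ 6568.35.)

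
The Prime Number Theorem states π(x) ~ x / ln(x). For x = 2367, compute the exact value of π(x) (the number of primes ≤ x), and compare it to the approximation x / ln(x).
π(2367) = 350;  x/ln(x) ≈ 304.66;  relative error ≈ 12.95%.

Directly count primes up to 2367: π(2367) = 350. The PNT approximation gives 2367/ln(2367) ≈ 2367/7.76938 ≈ 304.66. Relative error (π(x) − x/ln(x)) / π(x) ≈ 12.95%; the approximation is known to undercount slightly (Li(x) is a better estimate).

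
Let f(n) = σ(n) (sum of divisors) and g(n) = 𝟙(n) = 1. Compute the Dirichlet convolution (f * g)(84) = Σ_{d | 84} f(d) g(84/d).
(σ * 𝟙)(84) = 495

Divisors of 84: [1, 2, 3, 4, 6, 7, 12, 14, 21, 28, 42, 84]. For each d | 84:
  d = 1: σ(1) · 𝟙(84/1) = 1 · 1 = 1
  d = 2: σ(2) · 𝟙(84/2) = 3 · 1 = 3
  d = 3: σ(3) · 𝟙(84/3) = 4 · 1 = 4
  d = 4: σ(4) · 𝟙(84/4) = 7 · 1 = 7
  d = 6: σ(6) · 𝟙(84/6) = 12 · 1 = 12
  d = 7: σ(7) · 𝟙(84/7) = 8 · 1 = 8
  d = 12: σ(12) · 𝟙(84/12) = 28 · 1 = 28
  d = 14: σ(14) · 𝟙(84/14) = 24 · 1 = 24
  d = 21: σ(21) · 𝟙(84/21) = 32 · 1 = 32
  d = 28: σ(28) · 𝟙(84/28) = 56 · 1 = 56
  d = 42: σ(42) · 𝟙(84/42) = 96 · 1 = 96
  d = 84: σ(84) · 𝟙(84/84) = 224 · 1 = 224
Summing: (σ * 𝟙)(84) = 1 + 3 + 4 + 7 + 12 + 8 + 28 + 24 + 32 + 56 + 96 + 224 = 495.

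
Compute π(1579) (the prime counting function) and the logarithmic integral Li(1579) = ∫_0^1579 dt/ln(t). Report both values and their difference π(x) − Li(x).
π(1579) = 249;  Li(1579) ≈ 258.58;  π(x) − Li(x) ≈ -9.58.

Direct count of primes ≤ 1579 gives π(1579) = 249. Numerical evaluation of the logarithmic integral gives Li(1579) ≈ 258.58. The difference π(x) − Li(x) ≈ -9.58 is typically negative for small/moderate x (Li(x) overestimates), though Littlewood's theorem shows this sign changes infinitely often.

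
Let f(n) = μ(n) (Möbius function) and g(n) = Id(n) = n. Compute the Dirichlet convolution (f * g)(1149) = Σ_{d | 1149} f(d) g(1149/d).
(μ * Id)(1149) = 764

Divisors of 1149: [1, 3, 383, 1149]. For each d | 1149:
  d = 1: μ(1) · Id(1149/1) = 1 · 1149 = 1149
  d = 3: μ(3) · Id(1149/3) = -1 · 383 = -383
  d = 383: μ(383) · Id(1149/383) = -1 · 3 = -3
  d = 1149: μ(1149) · Id(1149/1149) = 1 · 1 = 1
Summing: (μ * Id)(1149) = 1149 + -383 + -3 + 1 = 764.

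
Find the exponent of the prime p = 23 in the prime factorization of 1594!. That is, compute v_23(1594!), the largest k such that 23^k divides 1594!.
v_23(1594!) = 72

Legendre's formula: v_p(n!) = Σ_{k ≥ 1} ⌊n / p^k⌋. For p = 23, n = 1594, the terms are:
  ⌊1594/23^1⌋ = ⌊1594/23⌋ = 69
  ⌊1594/23^2⌋ = ⌊1594/529⌋ = 3
(the next term ⌊1594/23^3⌋ = 0, terminating the sum). Summing: v_23(1594!) = 69 + 3 = 72.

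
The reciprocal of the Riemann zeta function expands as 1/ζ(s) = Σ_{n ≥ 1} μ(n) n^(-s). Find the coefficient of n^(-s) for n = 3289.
μ(3289) = -1

Factor n = 3289 = 11 · 13 · 23. μ(n) = 0 if any exponent ≥ 2 (not squarefree); otherwise μ(n) = (−1)^{ω(n)} where ω(n) is the number of distinct prime factors. Applying: μ(3289) = -1.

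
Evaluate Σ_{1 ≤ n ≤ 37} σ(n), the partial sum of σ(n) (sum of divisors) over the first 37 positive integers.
Σ_{n ≤ 37} σ(n) = 1136

Compute σ(n) for each 1 ≤ n ≤ 37: σ(1) = 1, σ(2) = 3, σ(3) = 4, σ(4) = 7, σ(5) = 6, σ(6) = 12, σ(7) = 8, σ(8) = 15, σ(9) = 13, σ(10) = 18, σ(11) = 12, σ(12) = 28, σ(13) = 14, σ(14) = 24, σ(15) = 24, σ(16) = 31, σ(17) = 18, σ(18) = 39, σ(19) = 20, σ(20) = 42, σ(21) = 32, σ(22) = 36, σ(23) = 24, σ(24) = 60, σ(25) = 31, σ(26) = 42, σ(27) = 40, σ(28) = 56, σ(29) = 30, σ(30) = 72, σ(31) = 32, σ(32) = 63, σ(33) = 48, σ(34) = 54, σ(35) = 48, σ(36) = 91, σ(37) = 38. Summing all 37 values: 1136. (Average order: Σ_{n ≤ x} σ(n) ~ (π²/12) x². For x = 37, (π²/12)·37² ≈ 1125.96.)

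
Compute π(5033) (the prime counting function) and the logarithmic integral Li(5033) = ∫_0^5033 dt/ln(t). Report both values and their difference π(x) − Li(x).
π(5033) = 674;  Li(5033) ≈ 688.15;  π(x) − Li(x) ≈ -14.15.

Direct count of primes ≤ 5033 gives π(5033) = 674. Numerical evaluation of the logarithmic integral gives Li(5033) ≈ 688.15. The difference π(x) − Li(x) ≈ -14.15 is typically negative for small/moderate x (Li(x) overestimates), though Littlewood's theorem shows this sign changes infinitely often.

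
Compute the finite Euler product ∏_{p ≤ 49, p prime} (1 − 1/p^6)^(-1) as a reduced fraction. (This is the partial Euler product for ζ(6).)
∏ = 739922824862544451640166694180680765476614483998462834502498139791315/727309058868145310276350820375862045292293308126790710400267935809536

The primes p ≤ 49 are [2, 3, 5, 7, 11, 13, 17, 19, 23, 29, 31, 37, 41, 43, 47]. For each prime, (1 − 1/p^6)^(-1) = p^6 / (p^6 − 1). The product is (1 − 1/2^6)^(-1), (1 − 1/3^6)^(-1), (1 − 1/5^6)^(-1), (1 − 1/7^6)^(-1), (1 − 1/11^6)^(-1), (1 − 1/13^6)^(-1), (1 − 1/17^6)^(-1), (1 − 1/19^6)^(-1), (1 − 1/23^6)^(-1), (1 − 1/29^6)^(-1), (1 − 1/31^6)^(-1), (1 − 1/37^6)^(-1), (1 − 1/41^6)^(-1), (1 − 1/43^6)^(-1), (1 − 1/47^6)^(-1) = ∏ p^6 / (p^6 − 1) = 739922824862544451640166694180680765476614483998462834502498139791315/727309058868145310276350820375862045292293308126790710400267935809536.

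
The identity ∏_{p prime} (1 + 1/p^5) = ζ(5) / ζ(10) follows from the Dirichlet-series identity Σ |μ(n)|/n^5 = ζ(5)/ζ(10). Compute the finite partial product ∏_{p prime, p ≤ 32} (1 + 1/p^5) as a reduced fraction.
∏ = 63844361159480726970812326794206836752384/61631932954678205462623400894081119262815

The primes p ≤ 32 are [2, 3, 5, 7, 11, 13, 17, 19, 23, 29, 31]. For each, (1 + 1/p^5) = (p^5 + 1)/p^5. Multiplying these fractions over p ∈ [2, 3, 5, 7, 11, 13, 17, 19, 23, 29, 31] gives 63844361159480726970812326794206836752384/61631932954678205462623400894081119262815. (In the limit P → ∞ this tends to ζ(5)/ζ(10).)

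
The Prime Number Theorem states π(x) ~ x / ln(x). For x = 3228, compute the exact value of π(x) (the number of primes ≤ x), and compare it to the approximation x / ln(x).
π(3228) = 456;  x/ln(x) ≈ 399.52;  relative error ≈ 12.39%.

Directly count primes up to 3228: π(3228) = 456. The PNT approximation gives 3228/ln(3228) ≈ 3228/8.07962 ≈ 399.52. Relative error (π(x) − x/ln(x)) / π(x) ≈ 12.39%; the approximation is known to undercount slightly (Li(x) is a better estimate).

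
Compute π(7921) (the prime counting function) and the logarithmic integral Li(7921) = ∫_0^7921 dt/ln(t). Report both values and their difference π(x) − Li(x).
π(7921) = 1000;  Li(7921) ≈ 1017.62;  π(x) − Li(x) ≈ -17.62.

Direct count of primes ≤ 7921 gives π(7921) = 1000. Numerical evaluation of the logarithmic integral gives Li(7921) ≈ 1017.62. The difference π(x) − Li(x) ≈ -17.62 is typically negative for small/moderate x (Li(x) overestimates), though Littlewood's theorem shows this sign changes infinitely often.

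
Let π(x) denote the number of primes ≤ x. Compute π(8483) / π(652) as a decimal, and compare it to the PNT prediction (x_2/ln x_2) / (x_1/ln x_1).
π(8483)/π(652) = 1059/118 ≈ 8.9746;  PNT prediction ≈ 9.3203.

π(652) = 118 and π(8483) = 1059, so π(8483)/π(652) ≈ 8.9746. The PNT-predicted ratio is (8483/ln(8483)) / (652/ln(652)) ≈ 9.3203. The two agree to within a few percent, as expected.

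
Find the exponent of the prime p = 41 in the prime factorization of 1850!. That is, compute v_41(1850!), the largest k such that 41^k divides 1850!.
v_41(1850!) = 46

Legendre's formula: v_p(n!) = Σ_{k ≥ 1} ⌊n / p^k⌋. For p = 41, n = 1850, the terms are:
  ⌊1850/41^1⌋ = ⌊1850/41⌋ = 45
  ⌊1850/41^2⌋ = ⌊1850/1681⌋ = 1
(the next term ⌊1850/41^3⌋ = 0, terminating the sum). Summing: v_41(1850!) = 45 + 1 = 46.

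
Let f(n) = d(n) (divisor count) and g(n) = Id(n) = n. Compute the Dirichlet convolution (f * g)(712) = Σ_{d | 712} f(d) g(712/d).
(d * Id)(712) = 2366

Divisors of 712: [1, 2, 4, 8, 89, 178, 356, 712]. For each d | 712:
  d = 1: d(1) · Id(712/1) = 1 · 712 = 712
  d = 2: d(2) · Id(712/2) = 2 · 356 = 712
  d = 4: d(4) · Id(712/4) = 3 · 178 = 534
  d = 8: d(8) · Id(712/8) = 4 · 89 = 356
  d = 89: d(89) · Id(712/89) = 2 · 8 = 16
  d = 178: d(178) · Id(712/178) = 4 · 4 = 16
  d = 356: d(356) · Id(712/356) = 6 · 2 = 12
  d = 712: d(712) · Id(712/712) = 8 · 1 = 8
Summing: (d * Id)(712) = 712 + 712 + 534 + 356 + 16 + 16 + 12 + 8 = 2366.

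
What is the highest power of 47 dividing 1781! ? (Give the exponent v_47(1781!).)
v_47(1781!) = 37

Legendre's formula: v_p(n!) = Σ_{k ≥ 1} ⌊n / p^k⌋. For p = 47, n = 1781, the terms are:
  ⌊1781/47^1⌋ = ⌊1781/47⌋ = 37
(the next term ⌊1781/47^2⌋ = 0, terminating the sum). Summing: v_47(1781!) = 37 = 37.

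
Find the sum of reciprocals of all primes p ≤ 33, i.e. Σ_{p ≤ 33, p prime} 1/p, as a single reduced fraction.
Σ 1/p = 314016924901/200560490130

π(33) = 11, so the primes ≤ 33 are [2, 3, 5, 7, 11, 13, 17, 19, 23, 29, 31]. Summing 1/p over these primes: 314016924901/200560490130 ≈ 1.5657. Mertens estimate ln ln(33) + 0.2615 ≈ 1.5133.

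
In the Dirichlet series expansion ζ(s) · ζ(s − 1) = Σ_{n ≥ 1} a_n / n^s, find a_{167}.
σ(167) = 168

In the product (Σ m^0/m^s)(Σ k / k^s) = Σ (Σ_{d | n} d) / n^s, the coefficient of 1/n^s is σ(n) = Σ_{d | n} d. For n = 167, divisors are [1, 167]; summing: σ(167) = 168.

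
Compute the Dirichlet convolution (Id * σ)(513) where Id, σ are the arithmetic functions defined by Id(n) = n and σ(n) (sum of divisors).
(Id * σ)(513) = 5538

Divisors of 513: [1, 3, 9, 19, 27, 57, 171, 513]. For each d | 513:
  d = 1: Id(1) · σ(513/1) = 1 · 800 = 800
  d = 3: Id(3) · σ(513/3) = 3 · 260 = 780
  d = 9: Id(9) · σ(513/9) = 9 · 80 = 720
  d = 19: Id(19) · σ(513/19) = 19 · 40 = 760
  d = 27: Id(27) · σ(513/27) = 27 · 20 = 540
  d = 57: Id(57) · σ(513/57) = 57 · 13 = 741
  d = 171: Id(171) · σ(513/171) = 171 · 4 = 684
  d = 513: Id(513) · σ(513/513) = 513 · 1 = 513
Summing: (Id * σ)(513) = 800 + 780 + 720 + 760 + 540 + 741 + 684 + 513 = 5538.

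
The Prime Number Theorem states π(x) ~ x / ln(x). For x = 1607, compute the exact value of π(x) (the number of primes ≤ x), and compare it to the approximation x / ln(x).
π(1607) = 253;  x/ln(x) ≈ 217.69;  relative error ≈ 13.96%.

Directly count primes up to 1607: π(1607) = 253. The PNT approximation gives 1607/ln(1607) ≈ 1607/7.38212 ≈ 217.69. Relative error (π(x) − x/ln(x)) / π(x) ≈ 13.96%; the approximation is known to undercount slightly (Li(x) is a better estimate).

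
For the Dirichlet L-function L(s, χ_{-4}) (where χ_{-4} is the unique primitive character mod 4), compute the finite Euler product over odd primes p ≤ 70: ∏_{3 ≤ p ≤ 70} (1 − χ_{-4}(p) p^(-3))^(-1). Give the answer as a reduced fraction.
∏ = 497044101252700953274063170881740849527845657594881/512972994773739111227016105418519405174088647311360

The odd primes p ≤ 70 are [3, 5, 7, 11, 13, 17, 19, 23, 29, 31, 37, 41, 43, 47, 53, 59, 61, 67]. For each, χ(p) = 1 if p ≡ 1 mod 4, χ(p) = −1 if p ≡ 3 mod 4. Taking (1 − χ(p)/p^3)^(-1) = p^3/(p^3 − χ(p)): (1 − (-1)/3^3)^(-1) · (1 − (1)/5^3)^(-1) · (1 − (-1)/7^3)^(-1) · (1 − (-1)/11^3)^(-1) · (1 − (1)/13^3)^(-1) · (1 − (1)/17^3)^(-1) · (1 − (-1)/19^3)^(-1) · (1 − (-1)/23^3)^(-1) · (1 − (1)/29^3)^(-1) · (1 − (-1)/31^3)^(-1) · (1 − (1)/37^3)^(-1) · (1 − (1)/41^3)^(-1) · (1 − (-1)/43^3)^(-1) · (1 − (-1)/47^3)^(-1) · (1 − (1)/53^3)^(-1) · (1 − (-1)/59^3)^(-1) · (1 − (1)/61^3)^(-1) · (1 − (-1)/67^3)^(-1) = 497044101252700953274063170881740849527845657594881/512972994773739111227016105418519405174088647311360.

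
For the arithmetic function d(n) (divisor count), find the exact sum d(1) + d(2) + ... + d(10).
Σ_{n ≤ 10} d(n) = 27

Compute d(n) for each 1 ≤ n ≤ 10: d(1) = 1, d(2) = 2, d(3) = 2, d(4) = 3, d(5) = 2, d(6) = 4, d(7) = 2, d(8) = 4, d(9) = 3, d(10) = 4. Summing all 10 values: 27. (Dirichlet's divisor formula: Σ_{n ≤ x} d(n) = x ln(x) + (2γ − 1) x + O(√x). For x = 10, the asymptotic estimate is ≈ 24.57.)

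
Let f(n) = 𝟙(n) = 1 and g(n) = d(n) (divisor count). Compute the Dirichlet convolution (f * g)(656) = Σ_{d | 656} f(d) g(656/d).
(𝟙 * d)(656) = 45

Divisors of 656: [1, 2, 4, 8, 16, 41, 82, 164, 328, 656]. For each d | 656:
  d = 1: 𝟙(1) · d(656/1) = 1 · 10 = 10
  d = 2: 𝟙(2) · d(656/2) = 1 · 8 = 8
  d = 4: 𝟙(4) · d(656/4) = 1 · 6 = 6
  d = 8: 𝟙(8) · d(656/8) = 1 · 4 = 4
  d = 16: 𝟙(16) · d(656/16) = 1 · 2 = 2
  d = 41: 𝟙(41) · d(656/41) = 1 · 5 = 5
  d = 82: 𝟙(82) · d(656/82) = 1 · 4 = 4
  d = 164: 𝟙(164) · d(656/164) = 1 · 3 = 3
  d = 328: 𝟙(328) · d(656/328) = 1 · 2 = 2
  d = 656: 𝟙(656) · d(656/656) = 1 · 1 = 1
Summing: (𝟙 * d)(656) = 10 + 8 + 6 + 4 + 2 + 5 + 4 + 3 + 2 + 1 = 45.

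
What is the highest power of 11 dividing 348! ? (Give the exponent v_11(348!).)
v_11(348!) = 33

Legendre's formula: v_p(n!) = Σ_{k ≥ 1} ⌊n / p^k⌋. For p = 11, n = 348, the terms are:
  ⌊348/11^1⌋ = ⌊348/11⌋ = 31
  ⌊348/11^2⌋ = ⌊348/121⌋ = 2
(the next term ⌊348/11^3⌋ = 0, terminating the sum). Summing: v_11(348!) = 31 + 2 = 33.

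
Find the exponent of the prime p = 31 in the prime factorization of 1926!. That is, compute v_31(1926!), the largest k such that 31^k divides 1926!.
v_31(1926!) = 64

Legendre's formula: v_p(n!) = Σ_{k ≥ 1} ⌊n / p^k⌋. For p = 31, n = 1926, the terms are:
  ⌊1926/31^1⌋ = ⌊1926/31⌋ = 62
  ⌊1926/31^2⌋ = ⌊1926/961⌋ = 2
(the next term ⌊1926/31^3⌋ = 0, terminating the sum). Summing: v_31(1926!) = 62 + 2 = 64.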